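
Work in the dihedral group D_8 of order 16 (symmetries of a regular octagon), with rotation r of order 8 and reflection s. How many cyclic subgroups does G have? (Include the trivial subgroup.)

12

Group the elements of G by the cyclic subgroup they generate; each cyclic subgroup of order d accounts for φ(d) elements.
Cyclic subgroups by order — order 1: 1; order 2: 9; order 4: 1; order 8: 1.
Total: 12.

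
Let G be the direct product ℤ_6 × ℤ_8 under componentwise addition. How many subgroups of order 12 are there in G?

|G| = 48 and 12 | 48, so subgroups of order 12 are possible by Lagrange.
The subgroups of order 12 are: {(0,0), (0,2), (0,4), (0,6), (2,0), (2,2), (2,4), (2,6), (4,0), (4,2), (4,4), (4,6)}; {(0,0), (0,4), (1,0), (1,4), (2,0), (2,4), (3,0), (3,4), (4,0), (4,4), (5,0), (5,4)}; {(0,0), (0,4), (1,2), (1,6), (2,0), (2,4), (3,2), (3,6), (4,0), (4,4), (5,2), (5,6)}.
So G has 3 subgroups of order 12.

3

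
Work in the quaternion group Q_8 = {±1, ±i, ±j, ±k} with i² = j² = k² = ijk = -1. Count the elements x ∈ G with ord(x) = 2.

1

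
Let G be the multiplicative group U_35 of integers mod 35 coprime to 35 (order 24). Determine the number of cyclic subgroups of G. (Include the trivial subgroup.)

12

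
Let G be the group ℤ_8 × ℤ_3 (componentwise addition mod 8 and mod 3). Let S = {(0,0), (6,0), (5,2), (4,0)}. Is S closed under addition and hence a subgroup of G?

No

(6,0) ∈ S but its inverse (2,0) ∉ S, so S is not a subgroup.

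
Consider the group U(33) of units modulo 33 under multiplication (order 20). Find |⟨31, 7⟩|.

10

|⟨31⟩| = 5 and |⟨7⟩| = 10, so |H| is a multiple of lcm(5, 10) = 10 and divides |G| = 20.
Closing under the operation: H = {1, 4, 7, 10, 13, 16, 19, 25, 28, 31}, so |H| = 10.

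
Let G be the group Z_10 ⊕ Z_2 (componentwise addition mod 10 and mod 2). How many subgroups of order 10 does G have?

3

|G| = 20 and 10 | 20, so subgroups of order 10 are possible by Lagrange.
The subgroups of order 10 are: {(0,0), (0,1), (2,0), (2,1), (4,0), (4,1), (6,0), (6,1), (8,0), (8,1)}; {(0,0), (1,0), (2,0), (3,0), (4,0), (5,0), (6,0), (7,0), (8,0), (9,0)}; {(0,0), (1,1), (2,0), (3,1), (4,0), (5,1), (6,0), (7,1), (8,0), (9,1)}.
So G has 3 subgroups of order 10.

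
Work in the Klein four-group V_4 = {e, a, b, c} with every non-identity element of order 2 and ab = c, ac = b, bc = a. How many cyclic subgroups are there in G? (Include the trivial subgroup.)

Group the elements of G by the cyclic subgroup they generate; each cyclic subgroup of order d accounts for φ(d) elements.
Cyclic subgroups by order — order 1: 1; order 2: 3.
Total: 4.

4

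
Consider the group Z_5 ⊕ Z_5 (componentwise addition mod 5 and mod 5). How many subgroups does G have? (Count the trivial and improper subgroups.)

8

|G| = 25, so by Lagrange every subgroup order divides 25. Divisors: 1, 5, 25.
Subgroups by order — order 1: 1; order 5: 6; order 25: 1.
Total: 1 + 6 + 1 = 8.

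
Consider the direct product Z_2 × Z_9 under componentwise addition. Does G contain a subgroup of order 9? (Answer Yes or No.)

Yes

9 | 18. A subgroup of order 9 is {(0,0), (0,1), (0,2), (0,3), (0,4), (0,5), (0,6), (0,7), (0,8)}.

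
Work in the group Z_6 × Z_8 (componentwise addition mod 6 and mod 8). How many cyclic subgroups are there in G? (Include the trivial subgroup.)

16

Group the elements of G by the cyclic subgroup they generate; each cyclic subgroup of order d accounts for φ(d) elements.
Cyclic subgroups by order — order 1: 1; order 2: 3; order 3: 1; order 4: 2; order 6: 3; order 8: 2; order 12: 2; order 24: 2.
Total: 16.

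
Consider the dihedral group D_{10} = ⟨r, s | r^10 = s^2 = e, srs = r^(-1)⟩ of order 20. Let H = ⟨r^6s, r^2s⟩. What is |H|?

10

|⟨r^6s⟩| = 2 and |⟨r^2s⟩| = 2, so |H| is a multiple of lcm(2, 2) = 2 and divides |G| = 20.
Closing under the operation: H = {e, r^2, r^4, r^6, r^8, s, r^2s, r^4s, r^6s, r^8s}, so |H| = 10.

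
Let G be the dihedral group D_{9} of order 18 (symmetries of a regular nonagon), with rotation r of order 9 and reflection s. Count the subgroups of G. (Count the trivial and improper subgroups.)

|G| = 18, so by Lagrange every subgroup order divides 18. Divisors: 1, 2, 3, 6, 9, 18.
Subgroups by order — order 1: 1; order 2: 9; order 3: 1; order 6: 3; order 9: 1; order 18: 1.
Total: 1 + 9 + 1 + 3 + 1 + 1 = 16.

16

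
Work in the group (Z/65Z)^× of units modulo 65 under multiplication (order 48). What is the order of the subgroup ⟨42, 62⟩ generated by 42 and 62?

24

|⟨42⟩| = 12 and |⟨62⟩| = 12, so |H| is a multiple of lcm(12, 12) = 12 and divides |G| = 48.
Closing under the operation: H = {1, 3, 4, 9, 12, 14, 16, 17, 22, 23, 27, 29, 36, 38, 42, 43, 48, 49, 51, 53, 56, 61, 62, 64}, so |H| = 24.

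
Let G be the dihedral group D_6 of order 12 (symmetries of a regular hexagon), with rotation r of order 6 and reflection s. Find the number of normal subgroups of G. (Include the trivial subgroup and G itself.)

7

G has 16 subgroups. Checking conjugation-invariance by order — order 1: 1/1 normal; order 2: 1/7 normal; order 3: 1/1 normal; order 4: 0/3 normal; order 6: 3/3 normal; order 12: 1/1 normal.
Total normal subgroups: 7.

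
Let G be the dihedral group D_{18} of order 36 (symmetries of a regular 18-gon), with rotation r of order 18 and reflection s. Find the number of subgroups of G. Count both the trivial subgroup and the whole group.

45

|G| = 36, so by Lagrange every subgroup order divides 36. Divisors: 1, 2, 3, 4, 6, 9, 12, 18, 36.
Subgroups by order — order 1: 1; order 2: 19; order 3: 1; order 4: 9; order 6: 7; order 9: 1; order 12: 3; order 18: 3; order 36: 1.
Total: 1 + 19 + 1 + 9 + 7 + 1 + 3 + 3 + 1 = 45.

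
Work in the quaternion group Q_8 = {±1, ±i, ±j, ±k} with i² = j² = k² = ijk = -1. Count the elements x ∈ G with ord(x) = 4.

6

The elements of order 4 are: i, -i, j, -j, k, -k.
That's 6.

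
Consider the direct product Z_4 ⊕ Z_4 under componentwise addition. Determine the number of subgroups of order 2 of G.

|G| = 16 and 2 | 16, so subgroups of order 2 are possible by Lagrange.
The subgroups of order 2 are: {(0,0), (0,2)}; {(0,0), (2,0)}; {(0,0), (2,2)}.
So G has 3 subgroups of order 2.

3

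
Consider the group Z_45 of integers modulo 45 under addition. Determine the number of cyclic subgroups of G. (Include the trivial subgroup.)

Group the elements of G by the cyclic subgroup they generate; each cyclic subgroup of order d accounts for φ(d) elements.
Cyclic subgroups by order — order 1: 1; order 3: 1; order 5: 1; order 9: 1; order 15: 1; order 45: 1.
Total: 6.

6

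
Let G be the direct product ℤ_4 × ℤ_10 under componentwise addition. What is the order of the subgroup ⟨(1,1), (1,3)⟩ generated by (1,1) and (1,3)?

20

|⟨(1,1)⟩| = 20 and |⟨(1,3)⟩| = 20, so |H| is a multiple of lcm(20, 20) = 20 and divides |G| = 40.
Closing under the operation: H = {(0,0), (0,2), (0,4), (0,6), (0,8), (1,1), (1,3), (1,5), (1,7), (1,9), (2,0), (2,2), (2,4), (2,6), (2,8), (3,1), (3,3), (3,5), (3,7), (3,9)}, so |H| = 20.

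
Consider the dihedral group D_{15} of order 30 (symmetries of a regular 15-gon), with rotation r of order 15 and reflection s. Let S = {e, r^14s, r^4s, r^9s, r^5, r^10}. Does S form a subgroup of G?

Yes

|S| = 6 divides |G| = 30, consistent with Lagrange.
S contains the identity, every element's inverse is in S, and S is closed under ·: it is a subgroup.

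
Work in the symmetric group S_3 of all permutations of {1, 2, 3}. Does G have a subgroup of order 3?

Yes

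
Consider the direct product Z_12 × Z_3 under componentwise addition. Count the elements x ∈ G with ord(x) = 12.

An element (a,b) has order lcm(ord(a), ord(b)); count pairs with lcm equal to 12.
Enumerating gives 16 such elements.

16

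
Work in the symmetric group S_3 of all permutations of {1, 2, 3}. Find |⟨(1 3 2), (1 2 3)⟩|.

3

|⟨(1 3 2)⟩| = 3 and |⟨(1 2 3)⟩| = 3, so |H| is a multiple of lcm(3, 3) = 3 and divides |G| = 6.
Closing under the operation: H = {e, (1 2 3), (1 3 2)}, so |H| = 3.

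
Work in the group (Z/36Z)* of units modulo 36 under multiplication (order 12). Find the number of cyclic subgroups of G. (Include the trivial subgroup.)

8

A cyclic subgroup of order d is generated by each of its φ(d) elements of order d, so the cyclic subgroups of order d number (#elements of order d)/φ(d).
Cyclic subgroups by order — order 1: 1; order 2: 3; order 3: 1; order 6: 3.
Total: 8.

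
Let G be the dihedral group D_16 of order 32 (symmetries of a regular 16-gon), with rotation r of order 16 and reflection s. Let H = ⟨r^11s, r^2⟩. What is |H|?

16

|⟨r^11s⟩| = 2 and |⟨r^2⟩| = 8, so |H| is a multiple of lcm(2, 8) = 8 and divides |G| = 32.
Closing under the operation: H = {e, r^2, r^4, r^6, r^8, r^10, r^12, r^14, rs, r^3s, r^5s, r^7s, r^9s, r^11s, r^13s, r^15s}, so |H| = 16.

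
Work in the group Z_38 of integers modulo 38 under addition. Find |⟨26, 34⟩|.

19

|⟨26⟩| = 19 and |⟨34⟩| = 19, so |H| is a multiple of lcm(19, 19) = 19 and divides |G| = 38.
Closing under the operation: H = {0, 2, 4, 6, 8, 10, 12, 14, 16, 18, 20, 22, 24, 26, 28, 30, 32, 34, 36}, so |H| = 19.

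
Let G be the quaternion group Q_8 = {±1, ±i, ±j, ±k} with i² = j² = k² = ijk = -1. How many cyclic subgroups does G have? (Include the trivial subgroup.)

Group the elements of G by the cyclic subgroup they generate; each cyclic subgroup of order d accounts for φ(d) elements.
Cyclic subgroups by order — order 1: 1; order 2: 1; order 4: 3.
Total: 5.

5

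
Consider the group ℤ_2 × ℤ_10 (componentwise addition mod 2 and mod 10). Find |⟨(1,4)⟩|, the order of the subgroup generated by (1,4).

The order of (1,4) in Z_2 × Z_10 is lcm(ord(1) in Z_2, ord(4) in Z_10).
ord(1) = 2 and ord(4) = 5, so |⟨(1,4)⟩| = lcm(2, 5) = 10.

10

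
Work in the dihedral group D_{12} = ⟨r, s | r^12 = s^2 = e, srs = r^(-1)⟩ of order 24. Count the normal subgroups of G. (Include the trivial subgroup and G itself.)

G has 34 subgroups. Checking conjugation-invariance by order — order 1: 1/1 normal; order 2: 1/13 normal; order 3: 1/1 normal; order 4: 1/7 normal; order 6: 1/5 normal; order 8: 0/3 normal; order 12: 3/3 normal; order 24: 1/1 normal.
Total normal subgroups: 9.

9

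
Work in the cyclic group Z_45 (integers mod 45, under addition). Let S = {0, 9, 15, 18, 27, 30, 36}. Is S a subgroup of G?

|S| = 7 does not divide |G| = 45, so by Lagrange S is not a subgroup.

No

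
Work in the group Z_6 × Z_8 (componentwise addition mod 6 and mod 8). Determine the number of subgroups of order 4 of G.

|G| = 48 and 4 | 48, so subgroups of order 4 are possible by Lagrange.
The subgroups of order 4 are: {(0,0), (0,2), (0,4), (0,6)}; {(0,0), (0,4), (3,0), (3,4)}; {(0,0), (0,4), (3,2), (3,6)}.
So G has 3 subgroups of order 4.

3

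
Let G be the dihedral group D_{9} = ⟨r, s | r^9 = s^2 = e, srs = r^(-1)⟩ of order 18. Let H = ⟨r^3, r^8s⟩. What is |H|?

|⟨r^3⟩| = 3 and |⟨r^8s⟩| = 2, so |H| is a multiple of lcm(3, 2) = 6 and divides |G| = 18.
Closing under the operation: H = {e, r^3, r^6, r^2s, r^5s, r^8s}, so |H| = 6.

6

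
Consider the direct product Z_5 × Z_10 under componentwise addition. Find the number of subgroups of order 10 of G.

6

|G| = 50 and 10 | 50, so subgroups of order 10 are possible by Lagrange.
The subgroups of order 10 are: {(0,0), (0,1), (0,2), (0,3), (0,4), (0,5), (0,6), (0,7), (0,8), (0,9)}; {(0,0), (0,5), (1,0), (1,5), (2,0), (2,5), (3,0), (3,5), (4,0), (4,5)}; {(0,0), (0,5), (1,1), (1,6), (2,2), (2,7), (3,3), (3,8), (4,4), (4,9)}; {(0,0), (0,5), (1,2), (1,7), (2,4), (2,9), (3,1), (3,6), (4,3), (4,8)}; … (6 in all).
So G has 6 subgroups of order 10.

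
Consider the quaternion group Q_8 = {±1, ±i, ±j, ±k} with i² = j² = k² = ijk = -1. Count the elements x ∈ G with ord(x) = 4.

The elements of order 4 are: i, -i, j, -j, k, -k.
That's 6.

6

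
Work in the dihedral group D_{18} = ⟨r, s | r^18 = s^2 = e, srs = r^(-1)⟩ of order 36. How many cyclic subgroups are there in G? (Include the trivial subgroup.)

24

Each element a generates a cyclic subgroup ⟨a⟩; distinct elements may generate the same one (a cyclic group of order d has φ(d) generators).
Cyclic subgroups by order — order 1: 1; order 2: 19; order 3: 1; order 6: 1; order 9: 1; order 18: 1.
Total: 24.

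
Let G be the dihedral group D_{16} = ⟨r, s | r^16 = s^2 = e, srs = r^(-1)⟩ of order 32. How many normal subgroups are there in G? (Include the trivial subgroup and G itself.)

G has 36 subgroups. Checking conjugation-invariance by order — order 1: 1/1 normal; order 2: 1/17 normal; order 4: 1/9 normal; order 8: 1/5 normal; order 16: 3/3 normal; order 32: 1/1 normal.
Total normal subgroups: 8.

8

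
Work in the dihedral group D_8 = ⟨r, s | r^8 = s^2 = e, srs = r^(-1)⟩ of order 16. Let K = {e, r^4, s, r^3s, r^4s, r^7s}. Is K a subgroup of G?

|K| = 6 does not divide |G| = 16, so by Lagrange K is not a subgroup.

No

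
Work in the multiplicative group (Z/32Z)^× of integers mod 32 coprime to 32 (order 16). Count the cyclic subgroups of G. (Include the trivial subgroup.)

A cyclic subgroup of order d is generated by each of its φ(d) elements of order d, so the cyclic subgroups of order d number (#elements of order d)/φ(d).
Cyclic subgroups by order — order 1: 1; order 2: 3; order 4: 2; order 8: 2.
Total: 8.

8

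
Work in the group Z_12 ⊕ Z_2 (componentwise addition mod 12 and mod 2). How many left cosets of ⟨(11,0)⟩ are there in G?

2

|⟨(11,0)⟩| = 12 and |G| = 24.
By Lagrange, [G : H] = |G|/|H| = 24/12 = 2.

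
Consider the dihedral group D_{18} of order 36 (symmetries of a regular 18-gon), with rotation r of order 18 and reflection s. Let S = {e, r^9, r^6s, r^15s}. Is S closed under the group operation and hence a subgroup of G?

Yes

|S| = 4 divides |G| = 36, consistent with Lagrange.
S contains the identity, every element's inverse is in S, and S is closed under ·: it is a subgroup.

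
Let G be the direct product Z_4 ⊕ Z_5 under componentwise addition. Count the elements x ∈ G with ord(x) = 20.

An element (a,b) has order lcm(ord(a), ord(b)); count pairs with lcm equal to 20.
Enumerating gives 8 such elements.

8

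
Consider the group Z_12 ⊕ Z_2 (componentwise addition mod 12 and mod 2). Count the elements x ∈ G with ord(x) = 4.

4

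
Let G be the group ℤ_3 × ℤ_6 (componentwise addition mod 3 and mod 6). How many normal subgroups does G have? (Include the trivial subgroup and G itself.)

12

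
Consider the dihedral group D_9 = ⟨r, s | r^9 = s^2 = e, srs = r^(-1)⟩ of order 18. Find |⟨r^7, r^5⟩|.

|⟨r^7⟩| = 9 and |⟨r^5⟩| = 9, so |H| is a multiple of lcm(9, 9) = 9 and divides |G| = 18.
Closing under the operation: H = {e, r, r^2, r^3, r^4, r^5, r^6, r^7, r^8}, so |H| = 9.

9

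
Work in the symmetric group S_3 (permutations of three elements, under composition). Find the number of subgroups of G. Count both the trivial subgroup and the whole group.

|G| = 6, so by Lagrange every subgroup order divides 6. Divisors: 1, 2, 3, 6.
Subgroups by order — order 1: 1; order 2: 3; order 3: 1; order 6: 1.
Total: 1 + 3 + 1 + 1 = 6.

6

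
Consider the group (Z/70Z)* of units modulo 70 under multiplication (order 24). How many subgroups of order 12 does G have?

|G| = 24 and 12 | 24, so subgroups of order 12 are possible by Lagrange.
The subgroups of order 12 are: {1, 3, 9, 11, 13, 17, 27, 29, 33, 39, 47, 51}; {1, 9, 11, 19, 29, 31, 39, 41, 51, 59, 61, 69}; {1, 9, 11, 23, 29, 37, 39, 43, 51, 53, 57, 67}.
So G has 3 subgroups of order 12.

3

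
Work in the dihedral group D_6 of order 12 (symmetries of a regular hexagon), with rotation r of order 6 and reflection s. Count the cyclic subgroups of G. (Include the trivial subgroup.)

10

Group the elements of G by the cyclic subgroup they generate; each cyclic subgroup of order d accounts for φ(d) elements.
Cyclic subgroups by order — order 1: 1; order 2: 7; order 3: 1; order 6: 1.
Total: 10.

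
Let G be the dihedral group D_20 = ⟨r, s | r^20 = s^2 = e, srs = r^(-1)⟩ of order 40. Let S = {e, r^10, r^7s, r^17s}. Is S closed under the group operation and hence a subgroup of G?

Yes

|S| = 4 divides |G| = 40, consistent with Lagrange.
S contains the identity, every element's inverse is in S, and S is closed under ·: it is a subgroup.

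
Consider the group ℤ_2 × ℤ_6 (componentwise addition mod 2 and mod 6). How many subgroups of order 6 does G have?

|G| = 12 and 6 | 12, so subgroups of order 6 are possible by Lagrange.
The subgroups of order 6 are: {(0,0), (0,1), (0,2), (0,3), (0,4), (0,5)}; {(0,0), (0,2), (0,4), (1,0), (1,2), (1,4)}; {(0,0), (0,2), (0,4), (1,1), (1,3), (1,5)}.
So G has 3 subgroups of order 6.

3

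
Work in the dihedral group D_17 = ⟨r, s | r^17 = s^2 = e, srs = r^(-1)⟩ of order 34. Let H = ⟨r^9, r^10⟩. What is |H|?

17

|⟨r^9⟩| = 17 and |⟨r^10⟩| = 17, so |H| is a multiple of lcm(17, 17) = 17 and divides |G| = 34.
Closing under the operation: H = {e, r, r^2, r^3, r^4, r^5, r^6, r^7, r^8, r^9, r^10, r^11, r^12, r^13, r^14, r^15, r^16}, so |H| = 17.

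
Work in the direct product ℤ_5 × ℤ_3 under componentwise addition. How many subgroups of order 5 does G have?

1

|G| = 15 and 5 | 15, so subgroups of order 5 are possible by Lagrange.
The subgroups of order 5 are: {(0,0), (1,0), (2,0), (3,0), (4,0)}.
So G has 1 subgroup of order 5.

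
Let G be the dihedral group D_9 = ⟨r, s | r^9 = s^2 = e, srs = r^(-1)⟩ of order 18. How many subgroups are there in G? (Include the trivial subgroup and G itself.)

16

|G| = 18, so by Lagrange every subgroup order divides 18. Divisors: 1, 2, 3, 6, 9, 18.
Subgroups by order — order 1: 1; order 2: 9; order 3: 1; order 6: 3; order 9: 1; order 18: 1.
Total: 1 + 9 + 1 + 3 + 1 + 1 = 16.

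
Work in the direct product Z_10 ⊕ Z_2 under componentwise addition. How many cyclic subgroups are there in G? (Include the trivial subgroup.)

Group the elements of G by the cyclic subgroup they generate; each cyclic subgroup of order d accounts for φ(d) elements.
Cyclic subgroups by order — order 1: 1; order 2: 3; order 5: 1; order 10: 3.
Total: 8.

8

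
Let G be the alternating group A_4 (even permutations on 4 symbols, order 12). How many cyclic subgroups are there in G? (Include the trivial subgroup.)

8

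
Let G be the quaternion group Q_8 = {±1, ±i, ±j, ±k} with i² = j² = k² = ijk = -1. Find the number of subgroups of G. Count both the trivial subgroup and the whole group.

|G| = 8, so by Lagrange every subgroup order divides 8. Divisors: 1, 2, 4, 8.
Subgroups by order — order 1: 1; order 2: 1; order 4: 3; order 8: 1.
Total: 1 + 1 + 3 + 1 = 6.

6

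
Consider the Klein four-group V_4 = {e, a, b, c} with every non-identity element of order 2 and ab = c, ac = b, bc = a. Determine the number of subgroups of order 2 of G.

3

|G| = 4 and 2 | 4, so subgroups of order 2 are possible by Lagrange.
The subgroups of order 2 are: {e, a}; {e, b}; {e, c}.
So G has 3 subgroups of order 2.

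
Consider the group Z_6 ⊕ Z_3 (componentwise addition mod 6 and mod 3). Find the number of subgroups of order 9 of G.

|G| = 18 and 9 | 18, so subgroups of order 9 are possible by Lagrange.
The subgroups of order 9 are: {(0,0), (0,1), (0,2), (2,0), (2,1), (2,2), (4,0), (4,1), (4,2)}.
So G has 1 subgroup of order 9.

1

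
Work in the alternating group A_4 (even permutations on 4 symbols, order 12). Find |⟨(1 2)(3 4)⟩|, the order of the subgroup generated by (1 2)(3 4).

Computing powers of (1 2)(3 4): the smallest k with ((1 2)(3 4))^k = e is k = 2.

2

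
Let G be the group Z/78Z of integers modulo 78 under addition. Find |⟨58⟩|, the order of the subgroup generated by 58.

39

In Z/78Z, the order of an element a is n/gcd(a, n).
gcd(58, 78) = 2, so |⟨58⟩| = 78/2 = 39.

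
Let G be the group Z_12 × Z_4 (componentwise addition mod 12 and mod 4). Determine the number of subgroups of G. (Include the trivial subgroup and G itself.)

30

|G| = 48, so by Lagrange every subgroup order divides 48. Divisors: 1, 2, 3, 4, 6, 8, 12, 16, 24, 48.
Subgroups by order — order 1: 1; order 2: 3; order 3: 1; order 4: 7; order 6: 3; order 8: 3; order 12: 7; order 16: 1; order 24: 3; order 48: 1.
Total: 1 + 3 + 1 + 7 + 3 + 3 + 7 + 1 + 3 + 1 = 30.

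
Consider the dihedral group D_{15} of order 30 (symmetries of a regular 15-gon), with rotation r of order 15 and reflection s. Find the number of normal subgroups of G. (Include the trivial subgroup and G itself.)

G has 28 subgroups. Checking conjugation-invariance by order — order 1: 1/1 normal; order 2: 0/15 normal; order 3: 1/1 normal; order 5: 1/1 normal; order 6: 0/5 normal; order 10: 0/3 normal; order 15: 1/1 normal; order 30: 1/1 normal.
Total normal subgroups: 5.

5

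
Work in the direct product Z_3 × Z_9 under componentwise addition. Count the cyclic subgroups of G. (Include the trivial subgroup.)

8

A cyclic subgroup of order d is generated by each of its φ(d) elements of order d, so the cyclic subgroups of order d number (#elements of order d)/φ(d).
Cyclic subgroups by order — order 1: 1; order 3: 4; order 9: 3.
Total: 8.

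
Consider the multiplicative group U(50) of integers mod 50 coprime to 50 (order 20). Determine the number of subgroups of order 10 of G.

|G| = 20 and 10 | 20, so subgroups of order 10 are possible by Lagrange.
The subgroups of order 10 are: {1, 9, 11, 19, 21, 29, 31, 39, 41, 49}.
So G has 1 subgroup of order 10.

1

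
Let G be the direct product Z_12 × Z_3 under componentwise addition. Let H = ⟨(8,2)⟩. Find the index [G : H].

12

|⟨(8,2)⟩| = 3 and |G| = 36.
By Lagrange, [G : H] = |G|/|H| = 36/3 = 12.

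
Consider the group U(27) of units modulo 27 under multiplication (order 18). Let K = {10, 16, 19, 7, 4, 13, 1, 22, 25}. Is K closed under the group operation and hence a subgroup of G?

|K| = 9 divides |G| = 18, consistent with Lagrange.
K contains the identity, every element's inverse is in K, and K is closed under ·: it is a subgroup.
In fact K = ⟨4⟩.

Yes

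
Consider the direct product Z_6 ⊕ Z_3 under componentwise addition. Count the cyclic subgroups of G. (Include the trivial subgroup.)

Group the elements of G by the cyclic subgroup they generate; each cyclic subgroup of order d accounts for φ(d) elements.
Cyclic subgroups by order — order 1: 1; order 2: 1; order 3: 4; order 6: 4.
Total: 10.

10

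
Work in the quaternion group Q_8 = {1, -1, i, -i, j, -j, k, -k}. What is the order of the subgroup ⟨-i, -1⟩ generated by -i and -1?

|⟨-i⟩| = 4 and |⟨-1⟩| = 2, so |H| is a multiple of lcm(4, 2) = 4 and divides |G| = 8.
Closing under the operation: H = {1, -1, i, -i}, so |H| = 4.

4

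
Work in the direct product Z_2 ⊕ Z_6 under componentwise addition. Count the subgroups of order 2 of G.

|G| = 12 and 2 | 12, so subgroups of order 2 are possible by Lagrange.
The subgroups of order 2 are: {(0,0), (0,3)}; {(0,0), (1,0)}; {(0,0), (1,3)}.
So G has 3 subgroups of order 2.

3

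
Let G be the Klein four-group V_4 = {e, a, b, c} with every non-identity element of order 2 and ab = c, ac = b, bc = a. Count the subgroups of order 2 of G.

3

|G| = 4 and 2 | 4, so subgroups of order 2 are possible by Lagrange.
The subgroups of order 2 are: {e, a}; {e, b}; {e, c}.
So G has 3 subgroups of order 2.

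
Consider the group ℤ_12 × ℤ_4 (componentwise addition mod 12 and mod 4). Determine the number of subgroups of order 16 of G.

1

|G| = 48 and 16 | 48, so subgroups of order 16 are possible by Lagrange.
The subgroups of order 16 are: {(0,0), (0,1), (0,2), (0,3), (3,0), (3,1), (3,2), (3,3), (6,0), (6,1), (6,2), (6,3), (9,0), (9,1), (9,2), (9,3)}.
So G has 1 subgroup of order 16.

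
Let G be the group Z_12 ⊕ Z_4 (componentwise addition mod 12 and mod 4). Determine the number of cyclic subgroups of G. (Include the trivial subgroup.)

Group the elements of G by the cyclic subgroup they generate; each cyclic subgroup of order d accounts for φ(d) elements.
Cyclic subgroups by order — order 1: 1; order 2: 3; order 3: 1; order 4: 6; order 6: 3; order 12: 6.
Total: 20.

20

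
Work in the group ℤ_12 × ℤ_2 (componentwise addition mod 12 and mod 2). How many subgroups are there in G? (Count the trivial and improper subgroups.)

16

|G| = 24, so by Lagrange every subgroup order divides 24. Divisors: 1, 2, 3, 4, 6, 8, 12, 24.
Subgroups by order — order 1: 1; order 2: 3; order 3: 1; order 4: 3; order 6: 3; order 8: 1; order 12: 3; order 24: 1.
Total: 1 + 3 + 1 + 3 + 3 + 1 + 3 + 1 = 16.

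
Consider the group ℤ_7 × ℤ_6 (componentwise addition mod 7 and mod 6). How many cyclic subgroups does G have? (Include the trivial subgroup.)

8

Group the elements of G by the cyclic subgroup they generate; each cyclic subgroup of order d accounts for φ(d) elements.
Cyclic subgroups by order — order 1: 1; order 2: 1; order 3: 1; order 6: 1; order 7: 1; order 14: 1; order 21: 1; order 42: 1.
Total: 8.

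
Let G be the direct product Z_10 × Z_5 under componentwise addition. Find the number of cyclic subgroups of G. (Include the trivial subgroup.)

14

Each element a generates a cyclic subgroup ⟨a⟩; distinct elements may generate the same one (a cyclic group of order d has φ(d) generators).
Cyclic subgroups by order — order 1: 1; order 2: 1; order 5: 6; order 10: 6.
Total: 14.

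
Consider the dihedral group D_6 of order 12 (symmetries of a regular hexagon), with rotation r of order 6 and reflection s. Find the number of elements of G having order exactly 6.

The elements of order 6 are: r, r^5.
That's 2.

2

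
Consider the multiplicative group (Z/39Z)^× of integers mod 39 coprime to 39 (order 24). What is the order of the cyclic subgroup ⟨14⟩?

Compute successive powers of 14 mod 39: 14, 1; 14^2 ≡ 1 (mod 39).
So |⟨14⟩| = 2.

2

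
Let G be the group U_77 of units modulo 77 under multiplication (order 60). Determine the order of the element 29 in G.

Compute successive powers of 29 mod 77: 29, 71, 57, 36, 43, 15, 50, 64, …; 29^10 ≡ 1 (mod 77).
So |⟨29⟩| = 10.

10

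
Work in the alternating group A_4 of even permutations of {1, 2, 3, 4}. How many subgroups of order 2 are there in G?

3

|G| = 12 and 2 | 12, so subgroups of order 2 are possible by Lagrange.
The subgroups of order 2 are: {e, (1 2)(3 4)}; {e, (1 3)(2 4)}; {e, (1 4)(2 3)}.
So G has 3 subgroups of order 2.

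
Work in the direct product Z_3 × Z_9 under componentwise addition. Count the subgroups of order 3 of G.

4

|G| = 27 and 3 | 27, so subgroups of order 3 are possible by Lagrange.
The subgroups of order 3 are: {(0,0), (0,3), (0,6)}; {(0,0), (1,0), (2,0)}; {(0,0), (1,3), (2,6)}; {(0,0), (1,6), (2,3)}.
So G has 4 subgroups of order 3.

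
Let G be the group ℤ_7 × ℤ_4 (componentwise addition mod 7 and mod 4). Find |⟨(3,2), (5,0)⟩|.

14

|⟨(3,2)⟩| = 14 and |⟨(5,0)⟩| = 7, so |H| is a multiple of lcm(14, 7) = 14 and divides |G| = 28.
Closing under the operation: H = {(0,0), (0,2), (1,0), (1,2), (2,0), (2,2), (3,0), (3,2), (4,0), (4,2), (5,0), (5,2), (6,0), (6,2)}, so |H| = 14.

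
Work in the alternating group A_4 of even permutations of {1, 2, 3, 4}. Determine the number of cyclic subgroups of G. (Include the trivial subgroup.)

Each element a generates a cyclic subgroup ⟨a⟩; distinct elements may generate the same one (a cyclic group of order d has φ(d) generators).
Cyclic subgroups by order — order 1: 1; order 2: 3; order 3: 4.
Total: 8.

8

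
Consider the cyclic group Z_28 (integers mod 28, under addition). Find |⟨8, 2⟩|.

14

|⟨8⟩| = 7 and |⟨2⟩| = 14, so |H| is a multiple of lcm(7, 14) = 14 and divides |G| = 28.
Closing under the operation: H = {0, 2, 4, 6, 8, 10, 12, 14, 16, 18, 20, 22, 24, 26}, so |H| = 14.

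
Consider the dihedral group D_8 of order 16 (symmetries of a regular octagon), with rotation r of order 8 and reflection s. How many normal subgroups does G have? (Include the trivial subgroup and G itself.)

7

G has 19 subgroups. Checking conjugation-invariance by order — order 1: 1/1 normal; order 2: 1/9 normal; order 4: 1/5 normal; order 8: 3/3 normal; order 16: 1/1 normal.
Total normal subgroups: 7.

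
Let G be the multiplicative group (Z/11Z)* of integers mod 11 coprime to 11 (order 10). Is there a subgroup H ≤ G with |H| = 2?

Yes

2 | 10. A subgroup of order 2 is {1, 10}.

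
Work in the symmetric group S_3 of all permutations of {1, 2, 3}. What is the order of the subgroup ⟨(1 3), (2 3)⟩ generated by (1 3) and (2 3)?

6

|⟨(1 3)⟩| = 2 and |⟨(2 3)⟩| = 2, so |H| is a multiple of lcm(2, 2) = 2 and divides |G| = 6.
Closing {(1 3), (2 3)} under the group operation gives all of G, so |H| = 6.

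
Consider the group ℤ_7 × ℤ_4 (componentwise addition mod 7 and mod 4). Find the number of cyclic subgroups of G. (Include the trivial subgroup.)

6

A cyclic subgroup of order d is generated by each of its φ(d) elements of order d, so the cyclic subgroups of order d number (#elements of order d)/φ(d).
Cyclic subgroups by order — order 1: 1; order 2: 1; order 4: 1; order 7: 1; order 14: 1; order 28: 1.
Total: 6.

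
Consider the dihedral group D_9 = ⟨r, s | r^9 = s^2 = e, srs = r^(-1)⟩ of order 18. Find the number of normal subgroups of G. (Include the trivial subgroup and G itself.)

4

G has 16 subgroups. Checking conjugation-invariance by order — order 1: 1/1 normal; order 2: 0/9 normal; order 3: 1/1 normal; order 6: 0/3 normal; order 9: 1/1 normal; order 18: 1/1 normal.
Total normal subgroups: 4.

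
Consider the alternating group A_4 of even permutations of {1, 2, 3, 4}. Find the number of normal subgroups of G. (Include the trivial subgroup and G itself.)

G has 10 subgroups. Checking conjugation-invariance by order — order 1: 1/1 normal; order 2: 0/3 normal; order 3: 0/4 normal; order 4: 1/1 normal; order 12: 1/1 normal.
Total normal subgroups: 3.

3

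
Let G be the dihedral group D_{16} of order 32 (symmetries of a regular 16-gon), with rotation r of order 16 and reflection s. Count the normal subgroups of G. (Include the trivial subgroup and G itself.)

G has 36 subgroups. Checking conjugation-invariance by order — order 1: 1/1 normal; order 2: 1/17 normal; order 4: 1/9 normal; order 8: 1/5 normal; order 16: 3/3 normal; order 32: 1/1 normal.
Total normal subgroups: 8.

8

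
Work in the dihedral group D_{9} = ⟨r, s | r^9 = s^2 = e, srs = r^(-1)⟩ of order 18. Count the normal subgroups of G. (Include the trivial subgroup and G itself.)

G has 16 subgroups. Checking conjugation-invariance by order — order 1: 1/1 normal; order 2: 0/9 normal; order 3: 1/1 normal; order 6: 0/3 normal; order 9: 1/1 normal; order 18: 1/1 normal.
Total normal subgroups: 4.

4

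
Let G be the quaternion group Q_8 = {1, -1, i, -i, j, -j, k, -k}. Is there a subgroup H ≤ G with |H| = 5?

No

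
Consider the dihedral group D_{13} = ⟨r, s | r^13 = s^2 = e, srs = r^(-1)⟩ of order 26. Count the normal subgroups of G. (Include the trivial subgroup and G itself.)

G has 16 subgroups. Checking conjugation-invariance by order — order 1: 1/1 normal; order 2: 0/13 normal; order 13: 1/1 normal; order 26: 1/1 normal.
Total normal subgroups: 3.

3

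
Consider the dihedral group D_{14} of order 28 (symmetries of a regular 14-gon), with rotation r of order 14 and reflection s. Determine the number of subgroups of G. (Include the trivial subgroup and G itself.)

28

|G| = 28, so by Lagrange every subgroup order divides 28. Divisors: 1, 2, 4, 7, 14, 28.
Subgroups by order — order 1: 1; order 2: 15; order 4: 7; order 7: 1; order 14: 3; order 28: 1.
Total: 1 + 15 + 7 + 1 + 3 + 1 = 28.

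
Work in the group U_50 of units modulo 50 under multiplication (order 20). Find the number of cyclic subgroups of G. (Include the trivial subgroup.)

6

Group the elements of G by the cyclic subgroup they generate; each cyclic subgroup of order d accounts for φ(d) elements.
Cyclic subgroups by order — order 1: 1; order 2: 1; order 4: 1; order 5: 1; order 10: 1; order 20: 1.
Total: 6.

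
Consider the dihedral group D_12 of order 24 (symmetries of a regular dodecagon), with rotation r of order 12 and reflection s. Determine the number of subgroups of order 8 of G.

3

|G| = 24 and 8 | 24, so subgroups of order 8 are possible by Lagrange.
The subgroups of order 8 are: {e, r^3, r^6, r^9, rs, r^4s, r^7s, r^10s}; {e, r^3, r^6, r^9, r^2s, r^5s, r^8s, r^11s}; {e, r^3, r^6, r^9, s, r^3s, r^6s, r^9s}.
So G has 3 subgroups of order 8.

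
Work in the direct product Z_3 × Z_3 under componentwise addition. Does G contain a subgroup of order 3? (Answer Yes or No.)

Yes

3 | 9. A subgroup of order 3 is {(0,0), (0,1), (0,2)}.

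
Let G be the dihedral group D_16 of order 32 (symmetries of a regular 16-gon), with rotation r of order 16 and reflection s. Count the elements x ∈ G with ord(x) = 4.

The elements of order 4 are: r^4, r^12.
That's 2.

2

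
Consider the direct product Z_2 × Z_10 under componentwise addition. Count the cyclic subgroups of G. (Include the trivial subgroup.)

8

Each element a generates a cyclic subgroup ⟨a⟩; distinct elements may generate the same one (a cyclic group of order d has φ(d) generators).
Cyclic subgroups by order — order 1: 1; order 2: 3; order 5: 1; order 10: 3.
Total: 8.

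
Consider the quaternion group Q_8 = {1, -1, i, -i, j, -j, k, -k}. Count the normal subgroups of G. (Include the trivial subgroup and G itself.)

G has 6 subgroups. Checking conjugation-invariance by order — order 1: 1/1 normal; order 2: 1/1 normal; order 4: 3/3 normal; order 8: 1/1 normal.
Total normal subgroups: 6.

6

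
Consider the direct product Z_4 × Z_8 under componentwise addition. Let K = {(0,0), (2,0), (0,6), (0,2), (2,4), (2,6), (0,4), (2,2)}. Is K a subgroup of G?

Yes

|K| = 8 divides |G| = 32, consistent with Lagrange.
K contains the identity, every element's inverse is in K, and K is closed under +: it is a subgroup.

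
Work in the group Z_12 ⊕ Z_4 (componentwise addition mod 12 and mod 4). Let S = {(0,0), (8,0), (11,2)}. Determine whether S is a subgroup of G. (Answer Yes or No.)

No

(11,2) ∈ S but its inverse (1,2) ∉ S, so S is not a subgroup.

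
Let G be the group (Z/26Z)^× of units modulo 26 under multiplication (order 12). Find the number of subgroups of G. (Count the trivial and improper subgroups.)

6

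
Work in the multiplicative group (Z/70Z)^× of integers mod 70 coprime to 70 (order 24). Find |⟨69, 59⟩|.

|⟨69⟩| = 2 and |⟨59⟩| = 6, so |H| is a multiple of lcm(2, 6) = 6 and divides |G| = 24.
Closing under the operation: H = {1, 11, 19, 51, 59, 69}, so |H| = 6.

6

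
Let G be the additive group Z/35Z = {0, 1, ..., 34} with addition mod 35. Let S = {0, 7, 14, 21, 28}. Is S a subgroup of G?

|S| = 5 divides |G| = 35, consistent with Lagrange.
S contains the identity, every element's inverse is in S, and S is closed under +: it is a subgroup.
In fact S = ⟨21⟩.

Yes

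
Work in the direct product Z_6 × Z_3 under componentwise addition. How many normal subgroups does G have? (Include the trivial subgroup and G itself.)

G is abelian, so every subgroup is normal.
G has 12 subgroups in total, hence 12 normal subgroups.

12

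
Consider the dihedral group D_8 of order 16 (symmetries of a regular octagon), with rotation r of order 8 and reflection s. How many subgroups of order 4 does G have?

5

|G| = 16 and 4 | 16, so subgroups of order 4 are possible by Lagrange.
The subgroups of order 4 are: {e, r^2, r^4, r^6}; {e, r^4, r^2s, r^6s}; {e, r^4, r^3s, r^7s}; {e, r^4, s, r^4s}; … (5 in all).
So G has 5 subgroups of order 4.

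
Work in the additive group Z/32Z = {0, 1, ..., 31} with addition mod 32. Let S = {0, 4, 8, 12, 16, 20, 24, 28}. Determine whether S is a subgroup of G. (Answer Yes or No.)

|S| = 8 divides |G| = 32, consistent with Lagrange.
S contains the identity, every element's inverse is in S, and S is closed under +: it is a subgroup.
In fact S = ⟨4⟩.

Yes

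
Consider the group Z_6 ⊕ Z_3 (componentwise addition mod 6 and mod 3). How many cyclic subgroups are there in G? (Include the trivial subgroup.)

Group the elements of G by the cyclic subgroup they generate; each cyclic subgroup of order d accounts for φ(d) elements.
Cyclic subgroups by order — order 1: 1; order 2: 1; order 3: 4; order 6: 4.
Total: 10.

10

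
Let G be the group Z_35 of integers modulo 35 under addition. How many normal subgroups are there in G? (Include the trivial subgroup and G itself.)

4

G is abelian, so every subgroup is normal.
G has 4 subgroups in total, hence 4 normal subgroups.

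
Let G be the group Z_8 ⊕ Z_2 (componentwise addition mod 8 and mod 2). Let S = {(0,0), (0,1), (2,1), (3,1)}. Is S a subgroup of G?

(3,1) ∈ S but its inverse (5,1) ∉ S, so S is not a subgroup.

No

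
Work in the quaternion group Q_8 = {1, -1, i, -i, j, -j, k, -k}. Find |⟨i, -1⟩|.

|⟨i⟩| = 4 and |⟨-1⟩| = 2, so |H| is a multiple of lcm(4, 2) = 4 and divides |G| = 8.
Closing under the operation: H = {1, -1, i, -i}, so |H| = 4.

4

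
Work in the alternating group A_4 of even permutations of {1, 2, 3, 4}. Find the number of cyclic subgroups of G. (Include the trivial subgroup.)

A cyclic subgroup of order d is generated by each of its φ(d) elements of order d, so the cyclic subgroups of order d number (#elements of order d)/φ(d).
Cyclic subgroups by order — order 1: 1; order 2: 3; order 3: 4.
Total: 8.

8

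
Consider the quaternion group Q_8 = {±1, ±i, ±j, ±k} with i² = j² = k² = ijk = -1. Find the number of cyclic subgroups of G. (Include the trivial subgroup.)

5

A cyclic subgroup of order d is generated by each of its φ(d) elements of order d, so the cyclic subgroups of order d number (#elements of order d)/φ(d).
Cyclic subgroups by order — order 1: 1; order 2: 1; order 4: 3.
Total: 5.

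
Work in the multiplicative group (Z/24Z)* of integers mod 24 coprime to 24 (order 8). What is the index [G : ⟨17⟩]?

4

|⟨17⟩| = 2 and |G| = 8.
By Lagrange, [G : H] = |G|/|H| = 8/2 = 4.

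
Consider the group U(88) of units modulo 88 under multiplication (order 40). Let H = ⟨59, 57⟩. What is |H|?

20

|⟨59⟩| = 10 and |⟨57⟩| = 10, so |H| is a multiple of lcm(10, 10) = 10 and divides |G| = 40.
Closing under the operation: H = {1, 3, 9, 17, 19, 25, 27, 35, 41, 43, 49, 51, 57, 59, 65, 67, 73, 75, 81, 83}, so |H| = 20.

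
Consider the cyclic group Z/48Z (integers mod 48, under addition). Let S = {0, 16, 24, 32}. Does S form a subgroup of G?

No

Closure fails: 16 + 24 = 40 ∉ S. So S is not a subgroup.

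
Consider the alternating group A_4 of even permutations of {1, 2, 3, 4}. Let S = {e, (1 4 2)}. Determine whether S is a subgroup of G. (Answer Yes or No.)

No

(1 4 2) ∈ S but its inverse (1 2 4) ∉ S, so S is not a subgroup.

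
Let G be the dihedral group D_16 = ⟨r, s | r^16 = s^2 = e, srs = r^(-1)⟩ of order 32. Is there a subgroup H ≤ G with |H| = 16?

16 | 32. A subgroup of order 16 is {e, r, r^2, r^3, r^4, r^5, r^6, r^7, r^8, r^9, r^10, r^11, r^12, r^13, r^14, r^15}.

Yes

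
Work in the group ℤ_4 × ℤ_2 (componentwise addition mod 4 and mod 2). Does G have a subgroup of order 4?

4 | 8. A subgroup of order 4 is {(0,0), (0,1), (2,0), (2,1)}.

Yes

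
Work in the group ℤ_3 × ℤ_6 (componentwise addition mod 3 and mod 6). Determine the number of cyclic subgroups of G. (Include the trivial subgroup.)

Group the elements of G by the cyclic subgroup they generate; each cyclic subgroup of order d accounts for φ(d) elements.
Cyclic subgroups by order — order 1: 1; order 2: 1; order 3: 4; order 6: 4.
Total: 10.

10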